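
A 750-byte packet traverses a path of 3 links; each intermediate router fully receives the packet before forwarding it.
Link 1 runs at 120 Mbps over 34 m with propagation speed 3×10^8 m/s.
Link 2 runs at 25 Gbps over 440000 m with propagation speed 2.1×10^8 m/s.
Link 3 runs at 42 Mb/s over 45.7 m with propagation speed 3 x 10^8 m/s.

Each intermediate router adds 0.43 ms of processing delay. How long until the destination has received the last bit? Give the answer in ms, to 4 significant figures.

L = 750 × 8 = 6000 bits.
Transmission delays (L/R per hop): 0.05, 0.00024, 0.142857 ms; sum = 0.193097 ms.
Propagation delays (d/s per hop): 0.000113333, 2.09524, 0.000152333 ms; sum = 2.0955 ms.
Processing at 2 router(s): 2 × 0.43 ms = 0.86 ms.
End-to-end = 3.149 ms.

3.149 ms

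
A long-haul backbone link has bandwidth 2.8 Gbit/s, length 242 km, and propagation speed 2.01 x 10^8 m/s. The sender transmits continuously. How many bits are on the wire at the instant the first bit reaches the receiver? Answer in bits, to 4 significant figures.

Propagation delay = 242000 / 2.01e+08 = 0.00120398 s.
BDP = R × t_prop = 2800000000 × 0.00120398 = 3371140 bits.

3371000 bits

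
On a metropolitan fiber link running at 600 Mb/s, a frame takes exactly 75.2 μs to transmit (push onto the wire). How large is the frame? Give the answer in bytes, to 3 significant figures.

5640 bytes

L = R × t_tx = 600000000 b/s × 7.52e-05 s = 45120 bits.
In bytes: 45120 / 8 = 5640 bytes.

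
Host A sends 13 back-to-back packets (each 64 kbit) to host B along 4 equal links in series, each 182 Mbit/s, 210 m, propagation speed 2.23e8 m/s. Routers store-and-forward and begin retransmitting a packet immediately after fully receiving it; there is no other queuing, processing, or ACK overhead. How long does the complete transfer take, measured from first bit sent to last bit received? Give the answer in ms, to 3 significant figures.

Per-hop transmission t_tx = L/R = 64000/182000000 = 0.351648 ms.
Per-hop propagation t_prop = 210/223000000 = 0.000941704 ms.
Pipeline fill: first packet needs 4·t_tx to clear all hops; remaining 12 packets each add one t_tx.
Total = (4+13-1)·t_tx + 4·t_prop = 16·0.351648 + 4·0.000941704 = 5.63 ms.

5.63 ms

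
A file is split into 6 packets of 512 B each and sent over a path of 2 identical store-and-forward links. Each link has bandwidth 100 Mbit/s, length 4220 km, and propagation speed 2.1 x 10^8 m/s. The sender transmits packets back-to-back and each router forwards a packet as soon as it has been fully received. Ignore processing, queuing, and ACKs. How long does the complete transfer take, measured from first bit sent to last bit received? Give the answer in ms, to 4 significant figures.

40.48 ms

Per-hop transmission t_tx = L/R = 4096/100000000 = 0.04096 ms.
Per-hop propagation t_prop = 4220000/210000000 = 20.0952 ms.
Pipeline fill: first packet needs 2·t_tx to clear all hops; remaining 5 packets each add one t_tx.
Total = (2+6-1)·t_tx + 2·t_prop = 7·0.04096 + 2·20.0952 = 40.48 ms.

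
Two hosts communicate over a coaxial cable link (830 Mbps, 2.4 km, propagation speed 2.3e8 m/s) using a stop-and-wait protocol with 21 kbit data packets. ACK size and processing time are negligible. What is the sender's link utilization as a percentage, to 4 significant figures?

t_tx = L/R = 21000/830000000 = 2.53012e-05 s.
t_prop = 2400/2.3e+08 = 1.04348e-05 s; RTT = 2.08696e-05 s.
Cycle = t_tx + RTT = 4.61708e-05 s.
Utilization = t_tx / cycle = 2.53012e-05/4.61708e-05 = 54.80 %.

54.80 %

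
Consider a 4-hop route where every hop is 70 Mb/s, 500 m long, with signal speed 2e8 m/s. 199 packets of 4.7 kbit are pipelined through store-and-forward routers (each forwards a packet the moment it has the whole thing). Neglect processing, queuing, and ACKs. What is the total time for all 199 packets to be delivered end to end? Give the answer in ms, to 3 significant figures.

Per-hop transmission t_tx = L/R = 4700/70000000 = 0.0671429 ms.
Per-hop propagation t_prop = 500/200000000 = 0.0025 ms.
Pipeline fill: first packet needs 4·t_tx to clear all hops; remaining 198 packets each add one t_tx.
Total = (4+199-1)·t_tx + 4·t_prop = 202·0.0671429 + 4·0.0025 = 13.6 ms.

13.6 ms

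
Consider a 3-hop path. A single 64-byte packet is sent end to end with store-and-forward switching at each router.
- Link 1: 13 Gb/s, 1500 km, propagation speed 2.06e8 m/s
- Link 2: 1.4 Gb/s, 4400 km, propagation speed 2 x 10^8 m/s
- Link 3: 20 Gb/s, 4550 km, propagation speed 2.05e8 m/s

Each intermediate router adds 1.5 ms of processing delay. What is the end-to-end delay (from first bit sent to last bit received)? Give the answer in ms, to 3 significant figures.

L = 64 × 8 = 512 bits.
Transmission delays (L/R per hop): 3.93846e-05, 0.000365714, 2.56e-05 ms; sum = 0.000430699 ms.
Propagation delays (d/s per hop): 7.28155, 22, 22.1951 ms; sum = 51.4767 ms.
Processing at 2 router(s): 2 × 1.5 ms = 3 ms.
End-to-end = 54.5 ms.

54.5 ms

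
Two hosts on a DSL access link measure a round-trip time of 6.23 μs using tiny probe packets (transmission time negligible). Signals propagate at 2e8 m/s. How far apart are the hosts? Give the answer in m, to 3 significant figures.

623 m

One-way propagation = RTT/2 = 3.115 μs.
d = s × t = 200000000 × 3.115e-06 = 623 m.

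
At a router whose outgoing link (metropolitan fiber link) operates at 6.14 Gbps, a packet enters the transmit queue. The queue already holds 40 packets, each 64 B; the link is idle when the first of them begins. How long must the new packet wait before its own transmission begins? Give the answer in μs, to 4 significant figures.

Each queued packet: L/R = 512/6140000000 = 0.0833876 μs.
40 queued → 3.3355 μs.
Queuing delay = 3.336 μs.

3.336 μs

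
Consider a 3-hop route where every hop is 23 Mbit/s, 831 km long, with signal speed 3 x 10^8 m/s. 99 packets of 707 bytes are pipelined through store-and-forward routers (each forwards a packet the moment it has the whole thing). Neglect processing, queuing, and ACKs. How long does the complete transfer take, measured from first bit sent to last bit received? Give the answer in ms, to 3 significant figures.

Per-hop transmission t_tx = L/R = 5656/23000000 = 0.245913 ms.
Per-hop propagation t_prop = 831000/300000000 = 2.77 ms.
Pipeline fill: first packet needs 3·t_tx to clear all hops; remaining 98 packets each add one t_tx.
Total = (3+99-1)·t_tx + 3·t_prop = 101·0.245913 + 3·2.77 = 33.1 ms.

33.1 ms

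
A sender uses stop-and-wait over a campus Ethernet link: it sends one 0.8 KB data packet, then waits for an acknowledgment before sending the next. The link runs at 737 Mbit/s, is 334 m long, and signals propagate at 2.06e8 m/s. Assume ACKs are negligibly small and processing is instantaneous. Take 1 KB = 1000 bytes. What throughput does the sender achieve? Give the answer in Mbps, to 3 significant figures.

t_tx = L/R = 6400/737000000 = 8.68385e-06 s.
t_prop = 334/206000000 = 1.62136e-06 s; RTT = 3.24272e-06 s.
Cycle = t_tx + RTT = 1.19266e-05 s.
Throughput = L / cycle = 6400 / 1.19266e-05 = 537 Mbps.

537 Mbps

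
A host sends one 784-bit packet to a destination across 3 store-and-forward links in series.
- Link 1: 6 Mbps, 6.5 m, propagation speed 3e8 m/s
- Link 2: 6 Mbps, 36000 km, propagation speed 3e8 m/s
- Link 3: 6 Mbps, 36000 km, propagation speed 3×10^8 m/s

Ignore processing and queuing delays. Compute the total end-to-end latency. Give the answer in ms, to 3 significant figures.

Transmission delay per hop = L/R = 784/6000000 = 0.130667 ms; 3 hops → 0.392 ms.
Propagation delays (d/s per hop): 2.16667e-05, 120, 120 ms; sum = 240 ms.
End-to-end = 240 ms.

240 ms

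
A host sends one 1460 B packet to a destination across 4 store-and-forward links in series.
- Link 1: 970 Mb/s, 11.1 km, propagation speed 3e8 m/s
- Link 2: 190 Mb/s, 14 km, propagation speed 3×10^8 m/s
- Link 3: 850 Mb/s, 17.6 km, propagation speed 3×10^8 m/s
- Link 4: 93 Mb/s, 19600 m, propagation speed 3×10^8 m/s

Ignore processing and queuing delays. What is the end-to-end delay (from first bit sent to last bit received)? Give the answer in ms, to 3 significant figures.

0.421 ms

L = 1460 × 8 = 11680 bits.
Transmission delays (L/R per hop): 0.0120412, 0.0614737, 0.0137412, 0.125591 ms; sum = 0.212847 ms.
Propagation delays (d/s per hop): 0.037, 0.0466667, 0.0586667, 0.0653333 ms; sum = 0.207667 ms.
End-to-end = 0.421 ms.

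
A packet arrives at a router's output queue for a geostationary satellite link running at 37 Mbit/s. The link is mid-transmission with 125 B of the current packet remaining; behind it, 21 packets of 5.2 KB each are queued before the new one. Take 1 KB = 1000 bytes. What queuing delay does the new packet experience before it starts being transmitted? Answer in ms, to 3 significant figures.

23.6 ms

Each queued packet: L/R = 41600/37000000 = 1.12432 ms.
21 queued → 23.6108 ms.
Plus remaining 1000 bits of current packet: 0.027027 ms.
Queuing delay = 23.6 ms.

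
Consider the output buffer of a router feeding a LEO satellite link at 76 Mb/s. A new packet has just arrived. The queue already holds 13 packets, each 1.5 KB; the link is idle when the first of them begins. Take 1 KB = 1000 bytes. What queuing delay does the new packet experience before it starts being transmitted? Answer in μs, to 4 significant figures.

2053 μs

Each queued packet: L/R = 12000/76000000 = 157.895 μs.
13 queued → 2052.63 μs.
Queuing delay = 2053 μs.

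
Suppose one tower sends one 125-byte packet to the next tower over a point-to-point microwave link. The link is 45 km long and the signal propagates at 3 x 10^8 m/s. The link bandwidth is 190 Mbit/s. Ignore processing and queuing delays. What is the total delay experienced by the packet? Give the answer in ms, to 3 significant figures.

0.155 ms

L = 125 × 8 = 1000 bits.
Transmission delay = L/R = 1000 / 190000000 = 0.00526316 ms.
Propagation delay = d/s = 45000 m / 300000000 m/s = 0.15 ms.
Total = 0.155 ms.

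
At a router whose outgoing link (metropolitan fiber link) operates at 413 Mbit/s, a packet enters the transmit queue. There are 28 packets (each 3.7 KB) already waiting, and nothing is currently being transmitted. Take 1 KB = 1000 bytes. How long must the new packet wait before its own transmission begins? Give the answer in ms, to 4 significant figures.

2.007 ms

Each queued packet: L/R = 29600/413000000 = 0.0716707 ms.
28 queued → 2.00678 ms.
Queuing delay = 2.007 ms.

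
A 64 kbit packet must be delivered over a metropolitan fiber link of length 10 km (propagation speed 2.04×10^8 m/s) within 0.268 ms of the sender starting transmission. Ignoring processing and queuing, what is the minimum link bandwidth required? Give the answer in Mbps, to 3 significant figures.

Propagation delay = 10000 / 204000000 = 0.0490196 ms.
Transmission budget = 0.268 − 0.0490196 = 0.21898 ms.
R ≥ L / t_tx = 64000 bits / 0.00021898 s = 292 Mbps.

292 Mbps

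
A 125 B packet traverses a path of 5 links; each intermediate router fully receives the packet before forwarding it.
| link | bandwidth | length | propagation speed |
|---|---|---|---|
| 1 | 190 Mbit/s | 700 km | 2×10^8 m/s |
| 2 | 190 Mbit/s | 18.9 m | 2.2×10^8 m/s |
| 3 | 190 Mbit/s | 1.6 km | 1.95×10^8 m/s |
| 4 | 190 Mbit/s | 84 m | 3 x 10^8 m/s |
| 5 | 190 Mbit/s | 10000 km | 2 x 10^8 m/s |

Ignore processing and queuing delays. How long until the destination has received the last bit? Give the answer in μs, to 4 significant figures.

L = 125 × 8 = 1000 bits.
Transmission delay per hop = L/R = 1000/190000000 = 5.26316 μs; 5 hops → 26.3158 μs.
Propagation delays (d/s per hop): 3500, 0.0859091, 8.20513, 0.28, 50000 μs; sum = 53508.6 μs.
End-to-end = 53530 μs.

53530 μs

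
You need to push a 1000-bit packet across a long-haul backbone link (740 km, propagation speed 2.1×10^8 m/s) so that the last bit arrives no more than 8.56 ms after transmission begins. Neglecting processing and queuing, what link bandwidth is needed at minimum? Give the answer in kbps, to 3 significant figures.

Propagation delay = 740000 / 210000000 = 3.52381 ms.
Transmission budget = 8.56 − 3.52381 = 5.03619 ms.
R ≥ L / t_tx = 1000 bits / 0.00503619 s = 199 kbps.

199 kbps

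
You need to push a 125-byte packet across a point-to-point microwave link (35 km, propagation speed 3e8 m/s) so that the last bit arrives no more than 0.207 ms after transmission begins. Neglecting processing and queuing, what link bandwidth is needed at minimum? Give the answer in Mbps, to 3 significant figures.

11.1 Mbps

L = 1000 bits.
Propagation delay = 35000 / 300000000 = 0.116667 ms.
Transmission budget = 0.207 − 0.116667 = 0.0903333 ms.
R ≥ L / t_tx = 1000 bits / 9.03333e-05 s = 11.1 Mbps.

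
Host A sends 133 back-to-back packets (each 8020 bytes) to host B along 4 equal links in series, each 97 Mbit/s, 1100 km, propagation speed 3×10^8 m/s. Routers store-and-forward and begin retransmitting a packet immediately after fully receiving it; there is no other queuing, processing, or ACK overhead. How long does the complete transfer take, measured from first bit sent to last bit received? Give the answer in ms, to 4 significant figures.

104.6 ms

Per-hop transmission t_tx = L/R = 64160/97000000 = 0.661443 ms.
Per-hop propagation t_prop = 1100000/300000000 = 3.66667 ms.
Pipeline fill: first packet needs 4·t_tx to clear all hops; remaining 132 packets each add one t_tx.
Total = (4+133-1)·t_tx + 4·t_prop = 136·0.661443 + 4·3.66667 = 104.6 ms.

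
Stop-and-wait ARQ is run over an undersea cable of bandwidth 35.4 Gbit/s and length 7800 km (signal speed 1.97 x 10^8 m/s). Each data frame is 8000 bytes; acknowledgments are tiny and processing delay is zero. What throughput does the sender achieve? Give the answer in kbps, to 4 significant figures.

808.2 kbps

t_tx = L/R = 64000/35400000000 = 1.80791e-06 s.
t_prop = 7800000/197000000 = 0.0395939 s; RTT = 0.0791878 s.
Cycle = t_tx + RTT = 0.0791896 s.
Throughput = L / cycle = 64000 / 0.0791896 = 808.2 kbps.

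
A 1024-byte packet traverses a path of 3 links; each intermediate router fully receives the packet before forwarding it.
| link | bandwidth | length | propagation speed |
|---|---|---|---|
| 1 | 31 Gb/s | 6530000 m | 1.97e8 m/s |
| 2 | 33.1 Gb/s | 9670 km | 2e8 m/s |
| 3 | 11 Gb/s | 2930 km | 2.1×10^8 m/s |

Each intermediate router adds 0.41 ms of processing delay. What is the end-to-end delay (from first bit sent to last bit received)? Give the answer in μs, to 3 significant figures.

96300 μs

L = 1024 × 8 = 8192 bits.
Transmission delays (L/R per hop): 0.264258, 0.247492, 0.744727 μs; sum = 1.25648 μs.
Propagation delays (d/s per hop): 33147.2, 48350, 13952.4 μs; sum = 95449.6 μs.
Processing at 2 router(s): 2 × 0.41 ms = 820 μs.
End-to-end = 96300 μs.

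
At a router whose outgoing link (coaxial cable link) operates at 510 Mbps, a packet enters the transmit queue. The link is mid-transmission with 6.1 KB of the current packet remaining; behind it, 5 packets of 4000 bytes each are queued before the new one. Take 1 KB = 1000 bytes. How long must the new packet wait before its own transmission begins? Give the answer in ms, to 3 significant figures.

Each queued packet: L/R = 32000/510000000 = 0.0627451 ms.
5 queued → 0.313725 ms.
Plus remaining 48800 bits of current packet: 0.0956863 ms.
Queuing delay = 0.409 ms.

0.409 ms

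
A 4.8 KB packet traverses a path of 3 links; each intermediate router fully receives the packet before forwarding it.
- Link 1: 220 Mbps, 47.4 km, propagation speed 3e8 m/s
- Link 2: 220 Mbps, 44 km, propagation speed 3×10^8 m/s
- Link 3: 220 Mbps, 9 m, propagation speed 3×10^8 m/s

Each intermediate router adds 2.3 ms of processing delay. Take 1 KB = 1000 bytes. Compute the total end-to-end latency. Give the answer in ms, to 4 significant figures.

5.428 ms

L = 38400 bits.
Transmission delay per hop = L/R = 38400/220000000 = 0.174545 ms; 3 hops → 0.523636 ms.
Propagation delays (d/s per hop): 0.158, 0.146667, 3e-05 ms; sum = 0.304697 ms.
Processing at 2 router(s): 2 × 2.3 ms = 4.6 ms.
End-to-end = 5.428 ms.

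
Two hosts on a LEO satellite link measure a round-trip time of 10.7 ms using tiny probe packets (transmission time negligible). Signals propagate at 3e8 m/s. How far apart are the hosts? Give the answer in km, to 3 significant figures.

1610 km

One-way propagation = RTT/2 = 5.35 ms.
d = s × t = 300000000 × 0.00535 = 1610 km.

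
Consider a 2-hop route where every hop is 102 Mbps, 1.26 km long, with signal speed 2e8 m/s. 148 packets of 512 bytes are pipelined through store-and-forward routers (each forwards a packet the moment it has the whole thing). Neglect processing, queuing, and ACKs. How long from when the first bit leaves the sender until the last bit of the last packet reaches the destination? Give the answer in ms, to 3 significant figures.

Per-hop transmission t_tx = L/R = 4096/102000000 = 0.0401569 ms.
Per-hop propagation t_prop = 1260/200000000 = 0.0063 ms.
Pipeline fill: first packet needs 2·t_tx to clear all hops; remaining 147 packets each add one t_tx.
Total = (2+148-1)·t_tx + 2·t_prop = 149·0.0401569 + 2·0.0063 = 6.00 ms.

6.00 ms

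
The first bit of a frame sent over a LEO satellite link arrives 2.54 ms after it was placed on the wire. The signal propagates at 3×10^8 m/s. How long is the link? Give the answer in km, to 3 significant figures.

762 km

d = s × t_prop = 300000000 × 0.00254 = 762 km.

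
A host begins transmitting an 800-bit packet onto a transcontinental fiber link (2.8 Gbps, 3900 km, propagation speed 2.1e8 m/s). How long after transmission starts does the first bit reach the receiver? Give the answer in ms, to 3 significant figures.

18.6 ms

First bit experiences only propagation delay: d/s = 3900000/210000000 = 18.6 ms.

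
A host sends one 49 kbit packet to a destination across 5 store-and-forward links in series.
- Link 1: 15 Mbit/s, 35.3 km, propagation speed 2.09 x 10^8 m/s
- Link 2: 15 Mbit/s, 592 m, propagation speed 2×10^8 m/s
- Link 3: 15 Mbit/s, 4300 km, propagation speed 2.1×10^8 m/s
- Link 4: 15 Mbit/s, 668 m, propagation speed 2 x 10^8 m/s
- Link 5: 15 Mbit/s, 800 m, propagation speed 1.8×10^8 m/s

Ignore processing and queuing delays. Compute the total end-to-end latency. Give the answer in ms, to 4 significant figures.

36.99 ms

L = 49000 bits.
Transmission delay per hop = L/R = 49000/15000000 = 3.26667 ms; 5 hops → 16.3333 ms.
Propagation delays (d/s per hop): 0.1689, 0.00296, 20.4762, 0.00334, 0.00444444 ms; sum = 20.6558 ms.
End-to-end = 36.99 ms.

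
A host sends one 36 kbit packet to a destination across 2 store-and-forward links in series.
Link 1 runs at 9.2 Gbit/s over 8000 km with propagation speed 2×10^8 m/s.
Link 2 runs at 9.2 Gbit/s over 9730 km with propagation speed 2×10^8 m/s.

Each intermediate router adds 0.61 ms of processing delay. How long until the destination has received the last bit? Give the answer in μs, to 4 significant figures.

89270 μs

L = 36000 bits.
Transmission delay per hop = L/R = 36000/9200000000 = 3.91304 μs; 2 hops → 7.82609 μs.
Propagation delays (d/s per hop): 40000, 48650 μs; sum = 88650 μs.
Processing at 1 router(s): 1 × 0.61 ms = 610 μs.
End-to-end = 89270 μs.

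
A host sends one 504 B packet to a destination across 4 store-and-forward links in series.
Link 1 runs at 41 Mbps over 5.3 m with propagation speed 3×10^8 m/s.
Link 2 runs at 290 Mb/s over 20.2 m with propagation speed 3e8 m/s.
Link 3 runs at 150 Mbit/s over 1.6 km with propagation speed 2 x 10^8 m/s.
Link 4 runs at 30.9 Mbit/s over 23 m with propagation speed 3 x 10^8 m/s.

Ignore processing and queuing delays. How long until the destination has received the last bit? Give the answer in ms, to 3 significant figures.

L = 504 × 8 = 4032 bits.
Transmission delays (L/R per hop): 0.0983415, 0.0139034, 0.02688, 0.130485 ms; sum = 0.26961 ms.
Propagation delays (d/s per hop): 1.76667e-05, 6.73333e-05, 0.008, 7.66667e-05 ms; sum = 0.00816167 ms.
End-to-end = 0.278 ms.

0.278 ms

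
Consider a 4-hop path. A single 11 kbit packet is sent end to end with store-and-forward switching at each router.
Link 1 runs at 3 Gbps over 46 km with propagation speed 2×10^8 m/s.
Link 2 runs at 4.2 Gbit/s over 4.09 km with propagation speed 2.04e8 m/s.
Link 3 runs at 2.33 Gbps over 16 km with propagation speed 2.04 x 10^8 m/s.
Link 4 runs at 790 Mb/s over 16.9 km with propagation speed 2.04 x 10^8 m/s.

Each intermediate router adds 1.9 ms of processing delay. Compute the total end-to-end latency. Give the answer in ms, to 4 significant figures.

L = 11000 bits.
Transmission delays (L/R per hop): 0.00366667, 0.00261905, 0.00472103, 0.0139241 ms; sum = 0.0249308 ms.
Propagation delays (d/s per hop): 0.23, 0.020049, 0.0784314, 0.0828431 ms; sum = 0.411324 ms.
Processing at 3 router(s): 3 × 1.9 ms = 5.7 ms.
End-to-end = 6.136 ms.

6.136 ms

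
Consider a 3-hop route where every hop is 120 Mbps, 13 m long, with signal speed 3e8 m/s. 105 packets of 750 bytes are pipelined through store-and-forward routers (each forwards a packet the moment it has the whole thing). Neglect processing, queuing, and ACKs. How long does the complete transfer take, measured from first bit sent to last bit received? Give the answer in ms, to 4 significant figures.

Per-hop transmission t_tx = L/R = 6000/120000000 = 0.05 ms.
Per-hop propagation t_prop = 13/300000000 = 4.33333e-05 ms.
Pipeline fill: first packet needs 3·t_tx to clear all hops; remaining 104 packets each add one t_tx.
Total = (3+105-1)·t_tx + 3·t_prop = 107·0.05 + 3·4.33333e-05 = 5.350 ms.

5.350 ms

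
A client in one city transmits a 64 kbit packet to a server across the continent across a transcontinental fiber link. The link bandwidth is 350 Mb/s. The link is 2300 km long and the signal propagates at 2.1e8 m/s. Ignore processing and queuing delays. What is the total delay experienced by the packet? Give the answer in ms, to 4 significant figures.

11.14 ms

L = 64000 bits.
Transmission delay = L/R = 64000 / 350000000 = 0.182857 ms.
Propagation delay = d/s = 2300000 m / 210000000 m/s = 10.9524 ms.
Total = 11.14 ms.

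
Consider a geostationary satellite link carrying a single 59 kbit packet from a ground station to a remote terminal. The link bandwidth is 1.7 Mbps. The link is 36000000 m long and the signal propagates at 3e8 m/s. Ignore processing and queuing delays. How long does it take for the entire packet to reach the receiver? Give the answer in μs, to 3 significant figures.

155000 μs

L = 59000 bits.
Transmission delay = L/R = 59000 / 1700000 = 34705.9 μs.
Propagation delay = d/s = 36000000 m / 300000000 m/s = 120000 μs.
Total = 155000 μs.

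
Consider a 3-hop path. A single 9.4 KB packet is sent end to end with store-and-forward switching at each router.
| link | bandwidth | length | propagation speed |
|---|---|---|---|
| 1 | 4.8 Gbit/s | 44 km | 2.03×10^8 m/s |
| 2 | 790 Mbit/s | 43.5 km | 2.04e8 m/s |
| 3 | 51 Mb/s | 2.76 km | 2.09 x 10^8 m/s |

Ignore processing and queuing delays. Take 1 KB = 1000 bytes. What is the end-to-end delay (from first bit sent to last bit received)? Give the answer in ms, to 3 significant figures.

2.03 ms

L = 75200 bits.
Transmission delays (L/R per hop): 0.0156667, 0.0951899, 1.47451 ms; sum = 1.58537 ms.
Propagation delays (d/s per hop): 0.216749, 0.213235, 0.0132057 ms; sum = 0.44319 ms.
End-to-end = 2.03 ms.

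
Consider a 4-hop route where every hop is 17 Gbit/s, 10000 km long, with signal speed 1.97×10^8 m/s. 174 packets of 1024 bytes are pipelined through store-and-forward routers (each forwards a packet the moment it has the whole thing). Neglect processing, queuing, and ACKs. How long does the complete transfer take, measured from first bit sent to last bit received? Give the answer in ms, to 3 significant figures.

Per-hop transmission t_tx = L/R = 8192/17000000000 = 0.000481882 ms.
Per-hop propagation t_prop = 10000000/197000000 = 50.7614 ms.
Pipeline fill: first packet needs 4·t_tx to clear all hops; remaining 173 packets each add one t_tx.
Total = (4+174-1)·t_tx + 4·t_prop = 177·0.000481882 + 4·50.7614 = 203 ms.

203 ms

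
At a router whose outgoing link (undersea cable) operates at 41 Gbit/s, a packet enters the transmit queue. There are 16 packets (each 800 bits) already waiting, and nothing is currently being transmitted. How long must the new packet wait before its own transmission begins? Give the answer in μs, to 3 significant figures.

Each queued packet: L/R = 800/41000000000 = 0.0195122 μs.
16 queued → 0.312195 μs.
Queuing delay = 0.312 μs.

0.312 μs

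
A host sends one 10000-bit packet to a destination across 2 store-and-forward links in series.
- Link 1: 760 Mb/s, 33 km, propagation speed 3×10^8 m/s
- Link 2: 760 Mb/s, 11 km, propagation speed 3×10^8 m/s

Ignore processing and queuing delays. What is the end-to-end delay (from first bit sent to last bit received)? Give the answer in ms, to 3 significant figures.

0.173 ms

Transmission delay per hop = L/R = 10000/760000000 = 0.0131579 ms; 2 hops → 0.0263158 ms.
Propagation delays (d/s per hop): 0.11, 0.0366667 ms; sum = 0.146667 ms.
End-to-end = 0.173 ms.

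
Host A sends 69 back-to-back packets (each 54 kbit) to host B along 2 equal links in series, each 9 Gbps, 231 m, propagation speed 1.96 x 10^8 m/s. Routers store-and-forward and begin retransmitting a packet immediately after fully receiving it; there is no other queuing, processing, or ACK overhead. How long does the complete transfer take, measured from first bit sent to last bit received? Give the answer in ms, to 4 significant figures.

Per-hop transmission t_tx = L/R = 54000/9000000000 = 0.006 ms.
Per-hop propagation t_prop = 231/196000000 = 0.00117857 ms.
Pipeline fill: first packet needs 2·t_tx to clear all hops; remaining 68 packets each add one t_tx.
Total = (2+69-1)·t_tx + 2·t_prop = 70·0.006 + 2·0.00117857 = 0.4224 ms.

0.4224 ms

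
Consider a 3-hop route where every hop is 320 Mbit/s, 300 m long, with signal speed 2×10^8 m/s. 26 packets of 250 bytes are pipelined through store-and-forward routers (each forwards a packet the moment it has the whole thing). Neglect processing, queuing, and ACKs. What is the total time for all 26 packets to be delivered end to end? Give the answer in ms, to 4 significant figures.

Per-hop transmission t_tx = L/R = 2000/320000000 = 0.00625 ms.
Per-hop propagation t_prop = 300/200000000 = 0.0015 ms.
Pipeline fill: first packet needs 3·t_tx to clear all hops; remaining 25 packets each add one t_tx.
Total = (3+26-1)·t_tx + 3·t_prop = 28·0.00625 + 3·0.0015 = 0.1795 ms.

0.1795 ms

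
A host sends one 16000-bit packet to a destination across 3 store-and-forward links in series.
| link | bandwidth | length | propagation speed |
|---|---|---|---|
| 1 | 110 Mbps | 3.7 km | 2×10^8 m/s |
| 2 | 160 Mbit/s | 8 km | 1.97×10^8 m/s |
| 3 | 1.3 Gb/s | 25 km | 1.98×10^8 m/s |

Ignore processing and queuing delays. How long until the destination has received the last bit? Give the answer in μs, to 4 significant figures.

Transmission delays (L/R per hop): 145.455, 100, 12.3077 μs; sum = 257.762 μs.
Propagation delays (d/s per hop): 18.5, 40.6091, 126.263 μs; sum = 185.372 μs.
End-to-end = 443.1 μs.

443.1 μs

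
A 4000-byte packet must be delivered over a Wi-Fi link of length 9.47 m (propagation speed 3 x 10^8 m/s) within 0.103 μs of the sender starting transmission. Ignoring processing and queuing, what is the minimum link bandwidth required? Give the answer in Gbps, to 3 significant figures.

448 Gbps

L = 32000 bits.
Propagation delay = 9.47 / 300000000 = 0.0315667 μs.
Transmission budget = 0.103 − 0.0315667 = 0.0714333 μs.
R ≥ L / t_tx = 32000 bits / 7.14333e-08 s = 448 Gbps.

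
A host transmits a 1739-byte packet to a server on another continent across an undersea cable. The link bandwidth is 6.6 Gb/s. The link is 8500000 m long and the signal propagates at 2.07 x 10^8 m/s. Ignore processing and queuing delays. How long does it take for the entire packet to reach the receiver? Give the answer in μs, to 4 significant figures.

L = 1739 × 8 = 13912 bits.
Transmission delay = L/R = 13912 / 6600000000 = 2.10788 μs.
Propagation delay = d/s = 8500000 m / 2.07e+08 m/s = 41062.8 μs.
Total = 41060 μs.

41060 μs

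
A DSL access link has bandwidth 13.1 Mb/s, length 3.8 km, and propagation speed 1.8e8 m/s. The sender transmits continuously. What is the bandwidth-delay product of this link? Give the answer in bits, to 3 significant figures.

Propagation delay = 3800 / 180000000 = 2.11111e-05 s.
BDP = R × t_prop = 13100000 × 2.11111e-05 = 276.556 bits.

277 bits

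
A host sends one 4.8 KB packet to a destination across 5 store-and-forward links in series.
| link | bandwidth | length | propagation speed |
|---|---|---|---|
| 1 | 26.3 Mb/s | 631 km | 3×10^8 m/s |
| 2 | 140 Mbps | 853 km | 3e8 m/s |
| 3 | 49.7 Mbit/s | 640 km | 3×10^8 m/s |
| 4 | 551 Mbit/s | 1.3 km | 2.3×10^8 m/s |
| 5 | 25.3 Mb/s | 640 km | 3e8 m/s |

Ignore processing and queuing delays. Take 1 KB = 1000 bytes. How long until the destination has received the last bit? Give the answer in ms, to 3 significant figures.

13.3 ms

L = 38400 bits.
Transmission delays (L/R per hop): 1.46008, 0.274286, 0.772636, 0.0696915, 1.51779 ms; sum = 4.09448 ms.
Propagation delays (d/s per hop): 2.10333, 2.84333, 2.13333, 0.00565217, 2.13333 ms; sum = 9.21899 ms.
End-to-end = 13.3 ms.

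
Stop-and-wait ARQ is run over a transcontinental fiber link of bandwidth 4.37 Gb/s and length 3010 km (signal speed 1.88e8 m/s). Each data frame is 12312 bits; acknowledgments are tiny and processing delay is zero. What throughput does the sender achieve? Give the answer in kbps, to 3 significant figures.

t_tx = L/R = 12312/4370000000 = 2.81739e-06 s.
t_prop = 3010000/188000000 = 0.0160106 s; RTT = 0.0320213 s.
Cycle = t_tx + RTT = 0.0320241 s.
Throughput = L / cycle = 12312 / 0.0320241 = 384 kbps.

384 kbps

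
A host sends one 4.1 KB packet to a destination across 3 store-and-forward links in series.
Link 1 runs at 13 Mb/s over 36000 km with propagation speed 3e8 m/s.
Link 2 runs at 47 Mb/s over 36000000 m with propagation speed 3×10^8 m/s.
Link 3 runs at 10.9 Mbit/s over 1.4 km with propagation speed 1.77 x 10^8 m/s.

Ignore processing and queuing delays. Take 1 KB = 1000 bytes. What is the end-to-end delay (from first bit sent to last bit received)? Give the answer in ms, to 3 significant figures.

L = 32800 bits.
Transmission delays (L/R per hop): 2.52308, 0.697872, 3.00917 ms; sum = 6.23012 ms.
Propagation delays (d/s per hop): 120, 120, 0.0079096 ms; sum = 240.008 ms.
End-to-end = 246 ms.

246 ms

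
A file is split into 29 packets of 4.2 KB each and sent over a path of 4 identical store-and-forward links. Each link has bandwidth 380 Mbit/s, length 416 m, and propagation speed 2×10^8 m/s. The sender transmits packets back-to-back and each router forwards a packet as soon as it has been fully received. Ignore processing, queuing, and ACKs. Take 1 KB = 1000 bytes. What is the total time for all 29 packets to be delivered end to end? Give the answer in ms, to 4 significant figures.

Per-hop transmission t_tx = L/R = 33600/380000000 = 0.0884211 ms.
Per-hop propagation t_prop = 416/200000000 = 0.00208 ms.
Pipeline fill: first packet needs 4·t_tx to clear all hops; remaining 28 packets each add one t_tx.
Total = (4+29-1)·t_tx + 4·t_prop = 32·0.0884211 + 4·0.00208 = 2.838 ms.

2.838 ms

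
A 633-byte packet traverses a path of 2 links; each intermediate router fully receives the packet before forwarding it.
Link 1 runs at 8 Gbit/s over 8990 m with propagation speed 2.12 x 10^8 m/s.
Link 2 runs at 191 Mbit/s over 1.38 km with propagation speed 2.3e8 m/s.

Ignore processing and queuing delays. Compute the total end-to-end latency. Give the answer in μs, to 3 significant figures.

L = 633 × 8 = 5064 bits.
Transmission delays (L/R per hop): 0.633, 26.5131 μs; sum = 27.1461 μs.
Propagation delays (d/s per hop): 42.4057, 6 μs; sum = 48.4057 μs.
End-to-end = 75.6 μs.

75.6 μs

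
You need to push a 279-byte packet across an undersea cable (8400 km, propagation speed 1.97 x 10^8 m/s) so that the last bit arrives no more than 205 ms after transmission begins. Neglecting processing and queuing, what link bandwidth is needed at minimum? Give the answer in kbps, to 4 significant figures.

13.75 kbps

L = 2232 bits.
Propagation delay = 8400000 / 197000000 = 42.6396 ms.
Transmission budget = 205 − 42.6396 = 162.36 ms.
R ≥ L / t_tx = 2232 bits / 0.16236 s = 13.75 kbps.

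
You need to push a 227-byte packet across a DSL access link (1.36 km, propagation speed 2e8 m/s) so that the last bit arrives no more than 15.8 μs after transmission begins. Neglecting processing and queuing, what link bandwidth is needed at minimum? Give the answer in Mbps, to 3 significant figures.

L = 1816 bits.
Propagation delay = 1360 / 200000000 = 6.8 μs.
Transmission budget = 15.8 − 6.8 = 9 μs.
R ≥ L / t_tx = 1816 bits / 9e-06 s = 202 Mbps.

202 Mbps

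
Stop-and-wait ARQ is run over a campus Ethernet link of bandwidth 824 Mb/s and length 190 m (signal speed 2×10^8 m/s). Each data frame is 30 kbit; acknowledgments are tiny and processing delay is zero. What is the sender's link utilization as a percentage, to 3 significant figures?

t_tx = L/R = 30000/824000000 = 3.64078e-05 s.
t_prop = 190/200000000 = 9.5e-07 s; RTT = 1.9e-06 s.
Cycle = t_tx + RTT = 3.83078e-05 s.
Utilization = t_tx / cycle = 3.64078e-05/3.83078e-05 = 95.0 %.

95.0 %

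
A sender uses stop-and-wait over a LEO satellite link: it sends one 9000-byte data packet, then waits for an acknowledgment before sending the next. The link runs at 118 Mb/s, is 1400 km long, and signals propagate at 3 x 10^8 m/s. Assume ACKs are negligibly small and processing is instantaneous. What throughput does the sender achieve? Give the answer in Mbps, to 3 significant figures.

7.24 Mbps

t_tx = L/R = 72000/118000000 = 0.000610169 s.
t_prop = 1400000/300000000 = 0.00466667 s; RTT = 0.00933333 s.
Cycle = t_tx + RTT = 0.0099435 s.
Throughput = L / cycle = 72000 / 0.0099435 = 7.24 Mbps.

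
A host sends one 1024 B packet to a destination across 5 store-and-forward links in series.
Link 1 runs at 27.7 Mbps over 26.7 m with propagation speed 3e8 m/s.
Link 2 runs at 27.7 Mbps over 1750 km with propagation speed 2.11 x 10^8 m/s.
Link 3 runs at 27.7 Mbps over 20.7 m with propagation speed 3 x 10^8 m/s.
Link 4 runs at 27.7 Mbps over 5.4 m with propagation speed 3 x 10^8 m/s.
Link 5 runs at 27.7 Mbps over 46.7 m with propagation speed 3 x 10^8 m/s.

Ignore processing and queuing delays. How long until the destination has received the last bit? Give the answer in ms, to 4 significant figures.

9.773 ms

L = 1024 × 8 = 8192 bits.
Transmission delay per hop = L/R = 8192/27700000 = 0.29574 ms; 5 hops → 1.4787 ms.
Propagation delays (d/s per hop): 8.9e-05, 8.29384, 6.9e-05, 1.8e-05, 0.000155667 ms; sum = 8.29417 ms.
End-to-end = 9.773 ms.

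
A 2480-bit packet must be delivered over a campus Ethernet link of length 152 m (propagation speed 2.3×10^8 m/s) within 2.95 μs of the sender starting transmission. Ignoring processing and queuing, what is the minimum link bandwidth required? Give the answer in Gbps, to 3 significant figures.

Propagation delay = 152 / 2.3e+08 = 0.66087 μs.
Transmission budget = 2.95 − 0.66087 = 2.28913 μs.
R ≥ L / t_tx = 2480 bits / 2.28913e-06 s = 1.08 Gbps.

1.08 Gbps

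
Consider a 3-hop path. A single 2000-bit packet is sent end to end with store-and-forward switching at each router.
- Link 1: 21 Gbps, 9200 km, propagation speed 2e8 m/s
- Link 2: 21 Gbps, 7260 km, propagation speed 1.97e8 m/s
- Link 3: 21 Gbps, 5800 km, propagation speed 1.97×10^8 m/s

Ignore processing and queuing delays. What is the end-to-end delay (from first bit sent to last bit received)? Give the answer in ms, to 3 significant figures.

112 ms

Transmission delay per hop = L/R = 2000/21000000000 = 9.52381e-05 ms; 3 hops → 0.000285714 ms.
Propagation delays (d/s per hop): 46, 36.8528, 29.4416 ms; sum = 112.294 ms.
End-to-end = 112 ms.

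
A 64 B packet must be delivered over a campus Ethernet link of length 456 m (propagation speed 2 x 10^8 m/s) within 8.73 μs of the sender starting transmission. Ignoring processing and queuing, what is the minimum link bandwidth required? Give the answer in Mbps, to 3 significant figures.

79.4 Mbps

L = 512 bits.
Propagation delay = 456 / 200000000 = 2.28 μs.
Transmission budget = 8.73 − 2.28 = 6.45 μs.
R ≥ L / t_tx = 512 bits / 6.45e-06 s = 79.4 Mbps.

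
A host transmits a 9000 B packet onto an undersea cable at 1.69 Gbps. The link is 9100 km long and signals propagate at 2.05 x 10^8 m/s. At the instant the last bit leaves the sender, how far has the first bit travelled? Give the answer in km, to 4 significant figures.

8.734 km

t_tx = L/R = 72000/1690000000 = 4.26036e-05 s.
Distance = s × t_tx = 2.05e+08 × 4.26036e-05 = 8.734 km.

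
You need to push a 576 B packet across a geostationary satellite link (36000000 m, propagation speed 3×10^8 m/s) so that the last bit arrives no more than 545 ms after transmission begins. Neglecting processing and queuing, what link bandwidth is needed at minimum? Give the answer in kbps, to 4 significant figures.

L = 4608 bits.
Propagation delay = 36000000 / 300000000 = 120 ms.
Transmission budget = 545 − 120 = 425 ms.
R ≥ L / t_tx = 4608 bits / 0.425 s = 10.84 kbps.

10.84 kbps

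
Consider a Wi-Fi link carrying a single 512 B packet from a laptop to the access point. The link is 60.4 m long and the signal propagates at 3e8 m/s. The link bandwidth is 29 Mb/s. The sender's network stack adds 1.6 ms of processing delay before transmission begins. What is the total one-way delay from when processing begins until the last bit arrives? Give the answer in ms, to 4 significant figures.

L = 512 × 8 = 4096 bits.
Transmission delay = L/R = 4096 / 29000000 = 0.141241 ms.
Propagation delay = d/s = 60.4 m / 300000000 m/s = 0.000201333 ms.
Plus processing delay 1.6 ms = 1.6 ms.
Total = 1.741 ms.

1.741 ms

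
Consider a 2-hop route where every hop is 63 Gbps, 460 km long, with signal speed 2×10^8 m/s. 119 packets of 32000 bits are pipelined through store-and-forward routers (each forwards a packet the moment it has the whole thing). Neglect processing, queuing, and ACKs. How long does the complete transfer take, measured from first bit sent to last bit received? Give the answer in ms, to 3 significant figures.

4.66 ms

Per-hop transmission t_tx = L/R = 32000/63000000000 = 0.000507937 ms.
Per-hop propagation t_prop = 460000/200000000 = 2.3 ms.
Pipeline fill: first packet needs 2·t_tx to clear all hops; remaining 118 packets each add one t_tx.
Total = (2+119-1)·t_tx + 2·t_prop = 120·0.000507937 + 2·2.3 = 4.66 ms.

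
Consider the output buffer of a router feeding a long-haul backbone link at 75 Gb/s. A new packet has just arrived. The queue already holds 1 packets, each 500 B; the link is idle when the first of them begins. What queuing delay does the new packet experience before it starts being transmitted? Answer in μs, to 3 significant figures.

Each queued packet: L/R = 4000/75000000000 = 0.0533333 μs.
1 queued → 0.0533333 μs.
Queuing delay = 0.0533 μs.

0.0533 μs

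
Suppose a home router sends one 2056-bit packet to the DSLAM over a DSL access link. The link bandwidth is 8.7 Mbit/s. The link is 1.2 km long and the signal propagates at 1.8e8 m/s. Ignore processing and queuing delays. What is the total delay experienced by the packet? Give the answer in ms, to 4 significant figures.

0.2430 ms

Transmission delay = L/R = 2056 / 8700000 = 0.236322 ms.
Propagation delay = d/s = 1200 m / 180000000 m/s = 0.00666667 ms.
Total = 0.2430 ms.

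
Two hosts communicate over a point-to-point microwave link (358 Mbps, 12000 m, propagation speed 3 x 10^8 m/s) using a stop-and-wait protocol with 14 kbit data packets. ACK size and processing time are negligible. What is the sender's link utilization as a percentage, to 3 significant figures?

32.8 %

t_tx = L/R = 14000/358000000 = 3.91061e-05 s.
t_prop = 12000/300000000 = 4e-05 s; RTT = 8e-05 s.
Cycle = t_tx + RTT = 0.000119106 s.
Utilization = t_tx / cycle = 3.91061e-05/0.000119106 = 32.8 %.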